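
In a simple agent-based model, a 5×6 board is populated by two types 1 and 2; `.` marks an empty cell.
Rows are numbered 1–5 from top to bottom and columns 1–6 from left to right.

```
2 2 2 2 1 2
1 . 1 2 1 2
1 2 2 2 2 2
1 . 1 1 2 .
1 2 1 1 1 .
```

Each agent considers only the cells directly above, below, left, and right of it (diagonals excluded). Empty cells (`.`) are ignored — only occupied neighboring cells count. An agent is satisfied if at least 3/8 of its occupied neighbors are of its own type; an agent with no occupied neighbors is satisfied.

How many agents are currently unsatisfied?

5

Row 1: (1,1)2 1/2 satisfied · (1,2)2 2/2 satisfied · (1,3)2 2/3 satisfied · (1,4)2 2/3 satisfied · (1,5)1 1/3 not · (1,6)2 1/2 satisfied
Row 2: (2,1)1 1/2 satisfied · (2,3)1 0/3 not · (2,4)2 2/4 satisfied · (2,5)1 1/4 not · (2,6)2 2/3 satisfied
Row 3: (3,1)1 2/3 satisfied · (3,2)2 1/2 satisfied · (3,3)2 2/4 satisfied · (3,4)2 3/4 satisfied · (3,5)2 3/4 satisfied · (3,6)2 2/2 satisfied
Row 4: (4,1)1 2/2 satisfied · (4,3)1 2/3 satisfied · (4,4)1 2/4 satisfied · (4,5)2 1/3 not
Row 5: (5,1)1 1/2 satisfied · (5,2)2 0/2 not · (5,3)1 2/3 satisfied · (5,4)1 3/3 satisfied · (5,5)1 1/2 satisfied
Unsatisfied: (1,5), (2,3), (2,5), (4,5), (5,2) — 5 in total.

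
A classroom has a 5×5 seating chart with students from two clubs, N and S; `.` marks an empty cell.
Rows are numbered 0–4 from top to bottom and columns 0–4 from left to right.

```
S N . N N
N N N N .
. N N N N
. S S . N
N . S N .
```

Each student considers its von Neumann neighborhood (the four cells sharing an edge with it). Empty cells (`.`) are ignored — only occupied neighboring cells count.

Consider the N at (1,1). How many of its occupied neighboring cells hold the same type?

Occupied neighbors of (1,1): (0,1)=N, (2,1)=N, (1,0)=N, (1,2)=N.
Same type (N): 4 of 4.

4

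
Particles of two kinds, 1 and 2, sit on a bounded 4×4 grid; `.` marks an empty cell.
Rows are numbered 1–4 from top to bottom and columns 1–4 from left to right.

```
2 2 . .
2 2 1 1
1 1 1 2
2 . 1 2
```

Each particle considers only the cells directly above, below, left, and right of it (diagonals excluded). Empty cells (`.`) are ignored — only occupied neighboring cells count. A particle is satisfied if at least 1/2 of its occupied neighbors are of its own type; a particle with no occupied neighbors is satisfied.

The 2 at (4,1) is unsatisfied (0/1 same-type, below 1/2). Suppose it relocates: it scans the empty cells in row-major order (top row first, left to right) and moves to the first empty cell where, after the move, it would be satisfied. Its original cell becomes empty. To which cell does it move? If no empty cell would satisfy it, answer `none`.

(1,3)

Vacating (4,1). Empty cells in order:
  (1,3): 1/2 same-type → satisfied — stop here.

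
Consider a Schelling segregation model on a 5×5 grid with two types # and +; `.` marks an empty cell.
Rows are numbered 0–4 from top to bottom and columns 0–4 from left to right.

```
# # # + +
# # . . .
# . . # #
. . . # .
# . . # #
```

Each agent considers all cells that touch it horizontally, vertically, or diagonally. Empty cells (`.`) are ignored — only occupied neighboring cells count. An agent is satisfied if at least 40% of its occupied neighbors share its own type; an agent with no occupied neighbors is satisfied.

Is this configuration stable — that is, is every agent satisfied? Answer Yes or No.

Yes

(0,0)# 3/3 satisfied
(0,1)# 4/4 satisfied
(0,2)# 2/3 satisfied
(0,3)+ 1/2 satisfied
(0,4)+ 1/1 satisfied
(1,0)# 4/4 satisfied
(1,1)# 5/5 satisfied
(2,0)# 2/2 satisfied
(2,3)# 2/2 satisfied
(2,4)# 2/2 satisfied
(3,3)# 4/4 satisfied
(4,0)# 0/0 satisfied
(4,3)# 2/2 satisfied
(4,4)# 2/2 satisfied
All meet the threshold, so the configuration is stable.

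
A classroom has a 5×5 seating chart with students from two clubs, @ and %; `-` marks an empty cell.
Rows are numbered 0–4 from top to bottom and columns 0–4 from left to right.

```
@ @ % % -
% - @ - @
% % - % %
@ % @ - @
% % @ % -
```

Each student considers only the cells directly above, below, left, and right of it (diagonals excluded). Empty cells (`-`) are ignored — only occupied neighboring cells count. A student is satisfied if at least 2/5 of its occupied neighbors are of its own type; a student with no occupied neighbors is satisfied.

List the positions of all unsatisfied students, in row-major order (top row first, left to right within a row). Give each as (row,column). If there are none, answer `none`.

(0,2), (1,2), (1,4), (2,4), (3,0), (3,4), (4,2), (4,3)

(0,0)@ 1/2 ✓
(0,1)@ 1/2 ✓
(0,2)% 1/3 ✗
(0,3)% 1/1 ✓
(1,0)% 1/2 ✓
(1,2)@ 0/1 ✗
(1,4)@ 0/1 ✗
(2,0)% 2/3 ✓
(2,1)% 2/2 ✓
(2,3)% 1/1 ✓
(2,4)% 1/3 ✗
(3,0)@ 0/3 ✗
(3,1)% 2/4 ✓
(3,2)@ 1/2 ✓
(3,4)@ 0/1 ✗
(4,0)% 1/2 ✓
(4,1)% 2/3 ✓
(4,2)@ 1/3 ✗
(4,3)% 0/1 ✗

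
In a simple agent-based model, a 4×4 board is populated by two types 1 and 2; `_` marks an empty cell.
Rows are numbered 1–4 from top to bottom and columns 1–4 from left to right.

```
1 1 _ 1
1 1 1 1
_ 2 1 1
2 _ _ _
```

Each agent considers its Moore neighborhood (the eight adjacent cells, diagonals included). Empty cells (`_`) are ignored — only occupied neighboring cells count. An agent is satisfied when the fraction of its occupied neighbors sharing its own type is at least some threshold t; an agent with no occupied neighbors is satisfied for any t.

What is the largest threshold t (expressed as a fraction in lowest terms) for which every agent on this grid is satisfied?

Row 1: (1,1)1 3/3 · (1,2)1 4/4 · (1,4)1 2/2
Row 2: (2,1)1 3/4 · (2,2)1 5/6 · (2,3)1 6/7 · (2,4)1 4/4
Row 3: (3,2)2 1/5 · (3,3)1 4/5 · (3,4)1 3/3
Row 4: (4,1)2 1/1
The smallest same-type fraction is 1/5 at (3,2), which reduces to 1/5. Any threshold above that leaves this agent unsatisfied.

1/5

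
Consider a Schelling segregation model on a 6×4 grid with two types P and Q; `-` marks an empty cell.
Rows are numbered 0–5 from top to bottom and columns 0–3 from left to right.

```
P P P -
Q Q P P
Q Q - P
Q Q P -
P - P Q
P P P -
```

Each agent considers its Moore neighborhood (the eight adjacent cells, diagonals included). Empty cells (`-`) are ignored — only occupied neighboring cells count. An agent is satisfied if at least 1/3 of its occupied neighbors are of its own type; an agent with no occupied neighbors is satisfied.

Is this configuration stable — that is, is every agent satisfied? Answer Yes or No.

Row 0: (0,0)P 1/3 satisfied · (0,1)P 3/5 satisfied · (0,2)P 3/4 satisfied
Row 1: (1,0)Q 3/5 satisfied · (1,1)Q 3/7 satisfied · (1,2)P 4/6 satisfied · (1,3)P 3/3 satisfied
Row 2: (2,0)Q 5/5 satisfied · (2,1)Q 5/7 satisfied · (2,3)P 3/3 satisfied
Row 3: (3,0)Q 3/4 satisfied · (3,1)Q 3/6 satisfied · (3,2)P 2/5 satisfied
Row 4: (4,0)P 2/4 satisfied · (4,2)P 3/5 satisfied · (4,3)Q 0/3 not
Row 5: (5,0)P 2/2 satisfied · (5,1)P 4/4 satisfied · (5,2)P 2/3 satisfied
For instance (4,3) has only 0/3 same-type neighbors, below 1/3.

No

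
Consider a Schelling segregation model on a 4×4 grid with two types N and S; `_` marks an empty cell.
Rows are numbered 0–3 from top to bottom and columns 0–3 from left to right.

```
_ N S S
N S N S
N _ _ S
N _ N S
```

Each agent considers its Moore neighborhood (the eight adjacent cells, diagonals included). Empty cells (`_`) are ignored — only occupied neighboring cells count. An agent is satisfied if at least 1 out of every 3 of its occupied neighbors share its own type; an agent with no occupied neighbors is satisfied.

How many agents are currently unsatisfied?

3

(0,1)N 2/4 ✓
(0,2)S 3/5 ✓
(0,3)S 2/3 ✓
(1,0)N 2/3 ✓
(1,1)S 1/5 ✗
(1,2)N 1/6 ✗
(1,3)S 3/4 ✓
(2,0)N 2/3 ✓
(2,3)S 2/4 ✓
(3,0)N 1/1 ✓
(3,2)N 0/2 ✗
(3,3)S 1/2 ✓
Unsatisfied: (1,1), (1,2), (3,2) — 3 in total.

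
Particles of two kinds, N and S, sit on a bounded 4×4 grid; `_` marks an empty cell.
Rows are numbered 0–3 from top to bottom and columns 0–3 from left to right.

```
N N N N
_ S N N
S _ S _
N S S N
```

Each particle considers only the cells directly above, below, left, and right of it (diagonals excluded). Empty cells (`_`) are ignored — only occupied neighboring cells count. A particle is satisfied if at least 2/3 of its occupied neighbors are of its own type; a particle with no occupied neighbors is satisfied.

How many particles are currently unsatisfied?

Row 0: (0,0)N 1/1 satisfied · (0,1)N 2/3 satisfied · (0,2)N 3/3 satisfied · (0,3)N 2/2 satisfied
Row 1: (1,1)S 0/2 not · (1,2)N 2/4 not · (1,3)N 2/2 satisfied
Row 2: (2,0)S 0/1 not · (2,2)S 1/2 not
Row 3: (3,0)N 0/2 not · (3,1)S 1/2 not · (3,2)S 2/3 satisfied · (3,3)N 0/1 not
Unsatisfied: (1,1), (1,2), (2,0), (2,2), (3,0), (3,1), (3,3) — 7 in total.

7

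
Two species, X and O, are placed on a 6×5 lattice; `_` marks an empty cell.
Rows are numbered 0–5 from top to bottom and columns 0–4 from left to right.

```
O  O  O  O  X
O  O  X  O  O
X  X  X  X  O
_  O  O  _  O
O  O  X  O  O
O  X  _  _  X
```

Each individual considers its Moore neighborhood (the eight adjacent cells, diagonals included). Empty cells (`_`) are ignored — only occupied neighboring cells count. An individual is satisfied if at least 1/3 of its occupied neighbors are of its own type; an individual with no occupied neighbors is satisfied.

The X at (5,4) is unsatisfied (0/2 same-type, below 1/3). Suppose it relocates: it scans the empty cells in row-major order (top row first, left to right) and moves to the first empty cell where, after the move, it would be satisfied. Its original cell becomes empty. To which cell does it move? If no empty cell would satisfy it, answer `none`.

(3,0)

Vacating (5,4). Empty cells in order:
  (3,0): 2/5 same-type → satisfied — stop here.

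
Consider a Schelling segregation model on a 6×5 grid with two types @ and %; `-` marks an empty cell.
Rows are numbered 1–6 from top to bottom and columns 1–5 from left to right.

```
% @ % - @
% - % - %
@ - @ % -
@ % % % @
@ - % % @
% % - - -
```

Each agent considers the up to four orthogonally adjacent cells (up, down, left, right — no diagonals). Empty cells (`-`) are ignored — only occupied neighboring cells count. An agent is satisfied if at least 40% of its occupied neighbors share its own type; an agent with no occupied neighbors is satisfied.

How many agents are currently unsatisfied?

4

Row 1: (1,1)% 1/2 ✓ · (1,2)@ 0/2 ✗ · (1,3)% 1/2 ✓ · (1,5)@ 0/1 ✗
Row 2: (2,1)% 1/2 ✓ · (2,3)% 1/2 ✓ · (2,5)% 0/1 ✗
Row 3: (3,1)@ 1/2 ✓ · (3,3)@ 0/3 ✗ · (3,4)% 1/2 ✓
Row 4: (4,1)@ 2/3 ✓ · (4,2)% 1/2 ✓ · (4,3)% 3/4 ✓ · (4,4)% 3/4 ✓ · (4,5)@ 1/2 ✓
Row 5: (5,1)@ 1/2 ✓ · (5,3)% 2/2 ✓ · (5,4)% 2/3 ✓ · (5,5)@ 1/2 ✓
Row 6: (6,1)% 1/2 ✓ · (6,2)% 1/1 ✓
Unsatisfied: (1,2), (1,5), (2,5), (3,3) — 4 in total.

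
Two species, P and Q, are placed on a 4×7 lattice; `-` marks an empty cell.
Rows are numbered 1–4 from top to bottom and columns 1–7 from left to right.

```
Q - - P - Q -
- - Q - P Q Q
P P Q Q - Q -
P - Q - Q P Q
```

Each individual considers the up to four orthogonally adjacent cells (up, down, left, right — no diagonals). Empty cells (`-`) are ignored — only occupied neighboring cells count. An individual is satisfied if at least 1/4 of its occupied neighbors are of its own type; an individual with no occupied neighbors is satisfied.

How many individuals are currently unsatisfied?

4

Row 1: (1,1)Q 0/0 ✓ · (1,4)P 0/0 ✓ · (1,6)Q 1/1 ✓
Row 2: (2,3)Q 1/1 ✓ · (2,5)P 0/1 ✗ · (2,6)Q 3/4 ✓ · (2,7)Q 1/1 ✓
Row 3: (3,1)P 2/2 ✓ · (3,2)P 1/2 ✓ · (3,3)Q 3/4 ✓ · (3,4)Q 1/1 ✓ · (3,6)Q 1/2 ✓
Row 4: (4,1)P 1/1 ✓ · (4,3)Q 1/1 ✓ · (4,5)Q 0/1 ✗ · (4,6)P 0/3 ✗ · (4,7)Q 0/1 ✗
Unsatisfied: (2,5), (4,5), (4,6), (4,7) — 4 in total.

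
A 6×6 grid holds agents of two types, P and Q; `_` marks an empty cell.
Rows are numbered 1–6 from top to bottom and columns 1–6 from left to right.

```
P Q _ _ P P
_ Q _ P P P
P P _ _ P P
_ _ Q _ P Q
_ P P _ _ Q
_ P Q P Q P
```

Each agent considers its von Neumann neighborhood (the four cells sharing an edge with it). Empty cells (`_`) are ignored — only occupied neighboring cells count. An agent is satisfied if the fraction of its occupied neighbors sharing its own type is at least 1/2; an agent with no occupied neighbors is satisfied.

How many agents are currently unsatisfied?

(1,1)P 0/1 ✗
(1,2)Q 1/2 ✓
(1,5)P 2/2 ✓
(1,6)P 2/2 ✓
(2,2)Q 1/2 ✓
(2,4)P 1/1 ✓
(2,5)P 4/4 ✓
(2,6)P 3/3 ✓
(3,1)P 1/1 ✓
(3,2)P 1/2 ✓
(3,5)P 3/3 ✓
(3,6)P 2/3 ✓
(4,3)Q 0/1 ✗
(4,5)P 1/2 ✓
(4,6)Q 1/3 ✗
(5,2)P 2/2 ✓
(5,3)P 1/3 ✗
(5,6)Q 1/2 ✓
(6,2)P 1/2 ✓
(6,3)Q 0/3 ✗
(6,4)P 0/2 ✗
(6,5)Q 0/2 ✗
(6,6)P 0/2 ✗
Unsatisfied: (1,1), (4,3), (4,6), (5,3), (6,3), (6,4), (6,5), (6,6) — 8 in total.

8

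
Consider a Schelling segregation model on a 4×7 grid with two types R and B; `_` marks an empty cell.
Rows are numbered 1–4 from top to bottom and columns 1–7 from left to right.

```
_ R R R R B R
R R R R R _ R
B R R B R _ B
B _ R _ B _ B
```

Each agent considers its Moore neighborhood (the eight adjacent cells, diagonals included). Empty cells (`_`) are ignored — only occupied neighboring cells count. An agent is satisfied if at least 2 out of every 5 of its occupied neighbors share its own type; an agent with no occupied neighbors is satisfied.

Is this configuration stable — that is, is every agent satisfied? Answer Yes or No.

No

(1,2)R 4/4 ok
(1,3)R 5/5 ok
(1,4)R 5/5 ok
(1,5)R 3/4 ok
(1,6)B 0/4 unhappy
(1,7)R 1/2 ok
(2,1)R 3/4 ok
(2,2)R 6/7 ok
(2,3)R 7/8 ok
(2,4)R 7/8 ok
(2,5)R 4/6 ok
(2,7)R 1/3 unhappy
(3,1)B 1/4 unhappy
(3,2)R 5/7 ok
(3,3)R 5/6 ok
(3,4)B 1/7 unhappy
(3,5)R 2/4 ok
(3,7)B 1/2 ok
(4,1)B 1/2 ok
(4,3)R 2/3 ok
(4,5)B 1/2 ok
(4,7)B 1/1 ok
For instance (1,6) has only 0/4 same-type neighbors, below 2/5.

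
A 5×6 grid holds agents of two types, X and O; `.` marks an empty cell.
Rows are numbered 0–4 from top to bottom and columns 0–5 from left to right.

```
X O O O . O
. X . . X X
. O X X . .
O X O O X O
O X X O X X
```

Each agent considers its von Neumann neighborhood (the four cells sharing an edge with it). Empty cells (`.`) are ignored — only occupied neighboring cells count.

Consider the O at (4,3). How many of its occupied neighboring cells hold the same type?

1

Occupied neighbors of (4,3): (3,3)=O, (4,2)=X, (4,4)=X.
Same type (O): 1 of 3.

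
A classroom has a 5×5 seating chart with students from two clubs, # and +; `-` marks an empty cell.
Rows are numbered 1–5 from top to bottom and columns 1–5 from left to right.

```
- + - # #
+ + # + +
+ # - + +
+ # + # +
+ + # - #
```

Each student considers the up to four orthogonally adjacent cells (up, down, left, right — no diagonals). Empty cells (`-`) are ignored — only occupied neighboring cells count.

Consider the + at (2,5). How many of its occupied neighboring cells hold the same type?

Occupied neighbors of (2,5): (1,5)=#, (3,5)=+, (2,4)=+.
Same type (+): 2 of 3.

2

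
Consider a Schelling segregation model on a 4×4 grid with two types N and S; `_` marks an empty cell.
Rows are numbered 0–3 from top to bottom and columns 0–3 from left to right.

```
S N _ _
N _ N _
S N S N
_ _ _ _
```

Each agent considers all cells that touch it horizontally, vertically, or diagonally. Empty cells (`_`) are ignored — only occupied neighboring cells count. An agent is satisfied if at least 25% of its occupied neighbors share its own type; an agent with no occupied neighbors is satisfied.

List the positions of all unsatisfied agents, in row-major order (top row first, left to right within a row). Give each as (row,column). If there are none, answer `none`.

(0,0)S 0/2 not
(0,1)N 2/3 satisfied
(1,0)N 2/4 satisfied
(1,2)N 3/4 satisfied
(2,0)S 0/2 not
(2,1)N 2/4 satisfied
(2,2)S 0/3 not
(2,3)N 1/2 satisfied

(0,0), (2,0), (2,2)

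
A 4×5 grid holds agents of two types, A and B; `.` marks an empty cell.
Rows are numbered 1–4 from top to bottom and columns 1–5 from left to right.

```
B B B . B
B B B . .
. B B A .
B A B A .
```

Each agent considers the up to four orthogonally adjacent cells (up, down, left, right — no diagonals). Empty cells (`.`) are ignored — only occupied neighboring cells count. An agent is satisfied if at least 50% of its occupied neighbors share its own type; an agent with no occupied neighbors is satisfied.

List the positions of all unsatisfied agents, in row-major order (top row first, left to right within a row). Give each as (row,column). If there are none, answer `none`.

(1,1)B 2/2 ✓
(1,2)B 3/3 ✓
(1,3)B 2/2 ✓
(1,5)B 0/0 ✓
(2,1)B 2/2 ✓
(2,2)B 4/4 ✓
(2,3)B 3/3 ✓
(3,2)B 2/3 ✓
(3,3)B 3/4 ✓
(3,4)A 1/2 ✓
(4,1)B 0/1 ✗
(4,2)A 0/3 ✗
(4,3)B 1/3 ✗
(4,4)A 1/2 ✓

(4,1), (4,2), (4,3)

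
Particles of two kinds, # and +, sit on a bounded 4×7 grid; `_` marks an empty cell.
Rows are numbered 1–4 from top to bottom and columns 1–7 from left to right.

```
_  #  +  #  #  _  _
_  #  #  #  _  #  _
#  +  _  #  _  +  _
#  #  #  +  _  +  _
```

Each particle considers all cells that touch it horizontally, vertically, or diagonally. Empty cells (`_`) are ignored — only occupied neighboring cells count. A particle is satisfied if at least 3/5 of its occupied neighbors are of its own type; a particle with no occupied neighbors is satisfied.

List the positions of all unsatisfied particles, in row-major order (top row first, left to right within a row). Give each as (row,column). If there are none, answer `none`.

(1,3), (2,6), (3,2), (3,6), (4,3), (4,4)

(1,2)# 2/3 ✓
(1,3)+ 0/5 ✗
(1,4)# 3/4 ✓
(1,5)# 3/3 ✓
(2,2)# 3/5 ✓
(2,3)# 5/7 ✓
(2,4)# 4/5 ✓
(2,6)# 1/2 ✗
(3,1)# 3/4 ✓
(3,2)+ 0/6 ✗
(3,4)# 3/4 ✓
(3,6)+ 1/2 ✗
(4,1)# 2/3 ✓
(4,2)# 3/4 ✓
(4,3)# 2/4 ✗
(4,4)+ 0/2 ✗
(4,6)+ 1/1 ✓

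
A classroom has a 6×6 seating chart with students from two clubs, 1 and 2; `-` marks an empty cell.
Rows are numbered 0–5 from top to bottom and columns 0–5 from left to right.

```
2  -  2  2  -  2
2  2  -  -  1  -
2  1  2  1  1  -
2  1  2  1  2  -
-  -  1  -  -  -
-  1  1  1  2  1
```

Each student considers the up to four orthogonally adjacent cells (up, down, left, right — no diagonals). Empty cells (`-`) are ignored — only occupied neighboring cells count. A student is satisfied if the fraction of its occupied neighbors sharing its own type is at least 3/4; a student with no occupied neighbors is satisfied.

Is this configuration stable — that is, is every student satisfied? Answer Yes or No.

Row 0: (0,0)2 1/1 satisfied · (0,2)2 1/1 satisfied · (0,3)2 1/1 satisfied · (0,5)2 0/0 satisfied
Row 1: (1,0)2 3/3 satisfied · (1,1)2 1/2 not · (1,4)1 1/1 satisfied
Row 2: (2,0)2 2/3 not · (2,1)1 1/4 not · (2,2)2 1/3 not · (2,3)1 2/3 not · (2,4)1 2/3 not
Row 3: (3,0)2 1/2 not · (3,1)1 1/3 not · (3,2)2 1/4 not · (3,3)1 1/3 not · (3,4)2 0/2 not
Row 4: (4,2)1 1/2 not
Row 5: (5,1)1 1/1 satisfied · (5,2)1 3/3 satisfied · (5,3)1 1/2 not · (5,4)2 0/2 not · (5,5)1 0/1 not
For instance (1,1) has only 1/2 same-type neighbors, below 3/4.

No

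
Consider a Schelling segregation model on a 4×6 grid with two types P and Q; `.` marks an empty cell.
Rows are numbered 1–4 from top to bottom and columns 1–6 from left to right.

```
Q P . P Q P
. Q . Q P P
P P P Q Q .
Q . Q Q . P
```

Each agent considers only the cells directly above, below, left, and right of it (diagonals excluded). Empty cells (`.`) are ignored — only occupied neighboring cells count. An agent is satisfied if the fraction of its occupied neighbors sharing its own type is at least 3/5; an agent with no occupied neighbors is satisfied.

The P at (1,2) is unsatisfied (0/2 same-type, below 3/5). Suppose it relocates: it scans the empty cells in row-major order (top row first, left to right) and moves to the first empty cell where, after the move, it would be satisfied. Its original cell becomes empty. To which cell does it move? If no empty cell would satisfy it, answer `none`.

Vacating (1,2). Empty cells in order:
  (1,3): 1/1 same-type → satisfied — stop here.

(1,3)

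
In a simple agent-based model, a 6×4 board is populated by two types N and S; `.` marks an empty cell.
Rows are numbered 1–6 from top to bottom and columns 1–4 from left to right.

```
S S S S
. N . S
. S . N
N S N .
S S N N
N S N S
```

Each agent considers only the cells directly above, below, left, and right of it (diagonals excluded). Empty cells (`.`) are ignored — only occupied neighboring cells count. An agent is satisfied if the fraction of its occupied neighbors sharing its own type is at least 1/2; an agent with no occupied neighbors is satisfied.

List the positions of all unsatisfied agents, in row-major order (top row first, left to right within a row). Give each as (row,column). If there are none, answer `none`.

(2,2), (3,4), (4,1), (5,1), (6,1), (6,2), (6,3), (6,4)

Row 1: (1,1)S 1/1 ✓ · (1,2)S 2/3 ✓ · (1,3)S 2/2 ✓ · (1,4)S 2/2 ✓
Row 2: (2,2)N 0/2 ✗ · (2,4)S 1/2 ✓
Row 3: (3,2)S 1/2 ✓ · (3,4)N 0/1 ✗
Row 4: (4,1)N 0/2 ✗ · (4,2)S 2/4 ✓ · (4,3)N 1/2 ✓
Row 5: (5,1)S 1/3 ✗ · (5,2)S 3/4 ✓ · (5,3)N 3/4 ✓ · (5,4)N 1/2 ✓
Row 6: (6,1)N 0/2 ✗ · (6,2)S 1/3 ✗ · (6,3)N 1/3 ✗ · (6,4)S 0/2 ✗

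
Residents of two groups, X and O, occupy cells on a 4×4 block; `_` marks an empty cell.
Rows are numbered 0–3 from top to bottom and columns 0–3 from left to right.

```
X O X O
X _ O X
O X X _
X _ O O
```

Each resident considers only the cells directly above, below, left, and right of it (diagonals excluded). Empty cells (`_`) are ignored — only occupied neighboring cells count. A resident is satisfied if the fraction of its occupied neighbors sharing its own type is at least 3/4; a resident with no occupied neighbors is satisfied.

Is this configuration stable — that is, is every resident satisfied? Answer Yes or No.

No

(0,0)X 1/2 unhappy
(0,1)O 0/2 unhappy
(0,2)X 0/3 unhappy
(0,3)O 0/2 unhappy
(1,0)X 1/2 unhappy
(1,2)O 0/3 unhappy
(1,3)X 0/2 unhappy
(2,0)O 0/3 unhappy
(2,1)X 1/2 unhappy
(2,2)X 1/3 unhappy
(3,0)X 0/1 unhappy
(3,2)O 1/2 unhappy
(3,3)O 1/1 ok
For instance (0,0) has only 1/2 same-type neighbors, below 3/4.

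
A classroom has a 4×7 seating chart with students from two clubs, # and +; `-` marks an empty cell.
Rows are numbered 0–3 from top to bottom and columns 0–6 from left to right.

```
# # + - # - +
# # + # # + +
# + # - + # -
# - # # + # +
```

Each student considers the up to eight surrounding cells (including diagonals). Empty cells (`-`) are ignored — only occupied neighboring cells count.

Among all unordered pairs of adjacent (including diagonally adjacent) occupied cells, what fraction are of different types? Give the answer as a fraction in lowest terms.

27/53

Scan each occupied cell's neighbors to the right and below (and the two forward diagonals) so each pair is counted once.
From row 0: 5 unlike of 15 pairs (running 5/15).
From row 1: 10 unlike of 20 pairs (running 15/35).
From row 2: 9 unlike of 14 pairs (running 24/49).
From row 3: 3 unlike of 4 pairs (running 27/53).
Total adjacent occupied pairs: 53; unlike-type pairs: 27.
27/53 is already in lowest terms.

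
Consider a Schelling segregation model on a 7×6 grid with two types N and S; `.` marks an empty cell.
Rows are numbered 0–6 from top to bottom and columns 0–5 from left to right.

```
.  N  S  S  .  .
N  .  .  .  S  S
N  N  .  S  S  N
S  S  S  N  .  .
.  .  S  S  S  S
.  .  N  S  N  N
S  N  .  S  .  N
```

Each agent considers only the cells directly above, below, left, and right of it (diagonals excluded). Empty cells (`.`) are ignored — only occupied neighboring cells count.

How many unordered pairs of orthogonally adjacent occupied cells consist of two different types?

Scan each occupied cell's neighbors to the right and below so each pair is counted once.
From row 0: 1 unlike of 2 pairs (running 1/2).
From row 1: 1 unlike of 4 pairs (running 2/6).
From row 2: 4 unlike of 6 pairs (running 6/12).
From row 3: 2 unlike of 5 pairs (running 8/17).
From row 4: 3 unlike of 7 pairs (running 11/24).
From row 5: 2 unlike of 5 pairs (running 13/29).
From row 6: 1 unlike of 1 pairs (running 14/30).
Total adjacent occupied pairs: 30; unlike-type pairs: 14.

14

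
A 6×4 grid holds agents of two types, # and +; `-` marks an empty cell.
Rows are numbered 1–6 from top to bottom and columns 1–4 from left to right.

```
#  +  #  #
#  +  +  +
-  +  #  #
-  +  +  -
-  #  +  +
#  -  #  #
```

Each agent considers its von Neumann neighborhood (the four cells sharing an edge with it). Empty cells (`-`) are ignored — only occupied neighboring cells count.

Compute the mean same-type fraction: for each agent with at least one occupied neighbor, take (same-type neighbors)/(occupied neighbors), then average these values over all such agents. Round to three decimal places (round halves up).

Row 1: (1,1)# 1/2 · (1,2)+ 1/3 · (1,3)# 1/3 · (1,4)# 1/2
Row 2: (2,1)# 1/2 · (2,2)+ 3/4 · (2,3)+ 2/4 · (2,4)+ 1/3
Row 3: (3,2)+ 2/3 · (3,3)# 1/4 · (3,4)# 1/2
Row 4: (4,2)+ 2/3 · (4,3)+ 2/3
Row 5: (5,2)# 0/2 · (5,3)+ 2/4 · (5,4)+ 1/2
Row 6: (6,1)# — no occupied neighbors · (6,3)# 1/2 · (6,4)# 1/2
Sum over 18 agents: 1/2 + 1/3 + 1/3 + 1/2 + 1/2 + 3/4 + 2/4 + 1/3 + 2/3 + 1/4 + 1/2 + 2/3 + 2/3 + 0/2 + 2/4 + 1/2 + 1/2 + 1/2 = 17/2; mean = 17/2 ÷ 18 = 17/36 = 0.472222… → 0.472.

0.472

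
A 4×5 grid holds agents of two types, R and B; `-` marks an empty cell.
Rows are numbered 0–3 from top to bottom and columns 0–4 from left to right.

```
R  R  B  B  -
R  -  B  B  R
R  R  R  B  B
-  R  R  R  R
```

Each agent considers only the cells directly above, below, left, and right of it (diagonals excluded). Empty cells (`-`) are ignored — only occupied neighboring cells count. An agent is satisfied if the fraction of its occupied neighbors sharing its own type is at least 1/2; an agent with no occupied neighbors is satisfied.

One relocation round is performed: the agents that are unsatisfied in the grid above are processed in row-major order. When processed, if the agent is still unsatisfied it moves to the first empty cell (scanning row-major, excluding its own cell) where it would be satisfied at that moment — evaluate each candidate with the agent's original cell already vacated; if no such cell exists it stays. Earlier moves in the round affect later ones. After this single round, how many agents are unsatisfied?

0

Initially unsatisfied (in order): (1,4), (2,4).
  (1,4) → (1,1).
  (2,4): now satisfied by earlier moves; stays.
Resulting grid:
R R B B -
R R B B -
R R R B B
- R R R R
All satisfied now.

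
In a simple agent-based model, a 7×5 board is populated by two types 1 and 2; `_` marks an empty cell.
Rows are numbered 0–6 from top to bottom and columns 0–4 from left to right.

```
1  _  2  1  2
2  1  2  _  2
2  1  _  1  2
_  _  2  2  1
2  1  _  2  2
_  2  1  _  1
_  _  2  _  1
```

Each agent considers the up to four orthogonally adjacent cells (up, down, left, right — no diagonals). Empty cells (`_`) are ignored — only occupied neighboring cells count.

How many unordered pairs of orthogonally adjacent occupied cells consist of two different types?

Scan each occupied cell's neighbors to the right and below so each pair is counted once.
From row 0: 3 unlike of 5 pairs (running 3/5).
From row 1: 2 unlike of 5 pairs (running 5/10).
From row 2: 4 unlike of 4 pairs (running 9/14).
From row 3: 2 unlike of 4 pairs (running 11/18).
From row 4: 3 unlike of 4 pairs (running 14/22).
From row 5: 2 unlike of 3 pairs (running 16/25).
Total adjacent occupied pairs: 25; unlike-type pairs: 16.

16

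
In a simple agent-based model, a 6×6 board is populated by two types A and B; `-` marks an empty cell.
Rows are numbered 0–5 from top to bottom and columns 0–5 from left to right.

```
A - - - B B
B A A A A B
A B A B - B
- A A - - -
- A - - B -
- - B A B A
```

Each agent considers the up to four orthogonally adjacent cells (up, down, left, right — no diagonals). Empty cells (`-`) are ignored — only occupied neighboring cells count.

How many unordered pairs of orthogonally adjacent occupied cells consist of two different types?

14

Scan each occupied cell's neighbors to the right and below so each pair is counted once.
Row 0: A(0,0)–B(1,0)≠ B(0,4)–B(0,5)= B(0,4)–A(1,4)≠ B(0,5)–B(1,5)=  → 2/4 unlike.
Row 1: B(1,0)–A(1,1)≠ B(1,0)–A(2,0)≠ A(1,1)–A(1,2)= A(1,1)–B(2,1)≠ A(1,2)–A(1,3)= A(1,2)–A(2,2)= A(1,3)–A(1,4)= A(1,3)–B(2,3)≠ A(1,4)–B(1,5)≠ B(1,5)–B(2,5)=  → 5/10 unlike.
Row 2: A(2,0)–B(2,1)≠ B(2,1)–A(2,2)≠ B(2,1)–A(3,1)≠ A(2,2)–B(2,3)≠ A(2,2)–A(3,2)=  → 4/5 unlike.
Row 3: A(3,1)–A(3,2)= A(3,1)–A(4,1)=  → 0/2 unlike.
Row 4: B(4,4)–B(5,4)=  → 0/1 unlike.
Row 5: B(5,2)–A(5,3)≠ A(5,3)–B(5,4)≠ B(5,4)–A(5,5)≠  → 3/3 unlike.
Total adjacent occupied pairs: 25; unlike-type pairs: 14.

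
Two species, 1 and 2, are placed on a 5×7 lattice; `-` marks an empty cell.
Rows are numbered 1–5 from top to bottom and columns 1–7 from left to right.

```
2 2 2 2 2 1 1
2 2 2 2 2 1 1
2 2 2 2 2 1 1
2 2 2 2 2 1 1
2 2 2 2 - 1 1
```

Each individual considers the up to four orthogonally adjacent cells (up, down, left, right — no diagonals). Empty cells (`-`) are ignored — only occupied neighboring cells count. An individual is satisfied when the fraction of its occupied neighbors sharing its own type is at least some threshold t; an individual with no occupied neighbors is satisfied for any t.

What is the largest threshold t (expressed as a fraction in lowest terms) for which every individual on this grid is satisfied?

Row 1: (1,1)2 2/2 · (1,2)2 3/3 · (1,3)2 3/3 · (1,4)2 3/3 · (1,5)2 2/3 · (1,6)1 2/3 · (1,7)1 2/2
Row 2: (2,1)2 3/3 · (2,2)2 4/4 · (2,3)2 4/4 · (2,4)2 4/4 · (2,5)2 3/4 · (2,6)1 3/4 · (2,7)1 3/3
Row 3: (3,1)2 3/3 · (3,2)2 4/4 · (3,3)2 4/4 · (3,4)2 4/4 · (3,5)2 3/4 · (3,6)1 3/4 · (3,7)1 3/3
Row 4: (4,1)2 3/3 · (4,2)2 4/4 · (4,3)2 4/4 · (4,4)2 4/4 · (4,5)2 2/3 · (4,6)1 3/4 · (4,7)1 3/3
Row 5: (5,1)2 2/2 · (5,2)2 3/3 · (5,3)2 3/3 · (5,4)2 2/2 · (5,6)1 2/2 · (5,7)1 2/2
The smallest same-type fraction is 2/3 at (1,5), which reduces to 2/3. Any threshold above that leaves this individual unsatisfied.

2/3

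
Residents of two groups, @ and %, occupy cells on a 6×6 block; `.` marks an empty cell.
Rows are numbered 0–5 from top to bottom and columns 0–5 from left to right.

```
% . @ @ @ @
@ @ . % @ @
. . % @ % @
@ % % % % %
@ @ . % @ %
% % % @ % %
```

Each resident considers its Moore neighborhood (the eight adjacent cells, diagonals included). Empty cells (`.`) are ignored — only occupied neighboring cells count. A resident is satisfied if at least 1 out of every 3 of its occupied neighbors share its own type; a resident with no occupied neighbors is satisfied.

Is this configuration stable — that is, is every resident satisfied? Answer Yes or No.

No

(0,0)% 0/2 unhappy
(0,2)@ 2/3 ok
(0,3)@ 3/4 ok
(0,4)@ 4/5 ok
(0,5)@ 3/3 ok
(1,0)@ 1/2 ok
(1,1)@ 2/4 ok
(1,3)% 2/7 unhappy
(1,4)@ 6/8 ok
(1,5)@ 4/5 ok
(2,2)% 4/6 ok
(2,3)@ 1/7 unhappy
(2,4)% 4/8 ok
(2,5)@ 2/5 ok
(3,0)@ 2/3 ok
(3,1)% 2/5 ok
(3,2)% 4/6 ok
(3,3)% 5/7 ok
(3,4)% 5/8 ok
(3,5)% 3/5 ok
(4,0)@ 2/5 ok
(4,1)@ 2/7 unhappy
(4,3)% 5/7 ok
(4,4)@ 1/8 unhappy
(4,5)% 4/5 ok
(5,0)% 1/3 ok
(5,1)% 2/4 ok
(5,2)% 2/4 ok
(5,3)@ 1/4 unhappy
(5,4)% 3/5 ok
(5,5)% 2/3 ok
For instance (0,0) has only 0/2 same-type neighbors, below 1/3.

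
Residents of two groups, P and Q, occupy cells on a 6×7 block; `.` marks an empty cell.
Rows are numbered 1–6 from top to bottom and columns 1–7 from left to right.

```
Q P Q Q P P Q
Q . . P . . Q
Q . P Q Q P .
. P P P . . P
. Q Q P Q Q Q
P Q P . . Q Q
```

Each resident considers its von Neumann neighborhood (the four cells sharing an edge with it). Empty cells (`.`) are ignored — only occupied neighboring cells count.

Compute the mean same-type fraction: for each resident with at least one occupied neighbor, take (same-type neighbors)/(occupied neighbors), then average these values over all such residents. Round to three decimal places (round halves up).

0.492

(1,1)Q 1/2
(1,2)P 0/2
(1,3)Q 1/2
(1,4)Q 1/3
(1,5)P 1/2
(1,6)P 1/2
(1,7)Q 1/2
(2,1)Q 2/2
(2,4)P 0/2
(2,7)Q 1/1
(3,1)Q 1/1
(3,3)P 1/2
(3,4)Q 1/4
(3,5)Q 1/2
(3,6)P 0/1
(4,2)P 1/2
(4,3)P 3/4
(4,4)P 2/3
(4,7)P 0/1
(5,2)Q 2/3
(5,3)Q 1/4
(5,4)P 1/3
(5,5)Q 1/2
(5,6)Q 3/3
(5,7)Q 2/3
(6,1)P 0/1
(6,2)Q 1/3
(6,3)P 0/2
(6,6)Q 2/2
(6,7)Q 2/2
Sum over 30 residents: 1/2 + 0/2 + 1/2 + 1/3 + 1/2 + 1/2 + 1/2 + 2/2 + 0/2 + 1/1 + 1/1 + 1/2 + 1/4 + 1/2 + 0/1 + 1/2 + 3/4 + 2/3 + 0/1 + 2/3 + 1/4 + 1/3 + 1/2 + 3/3 + 2/3 + 0/1 + 1/3 + 0/2 + 2/2 + 2/2 = 59/4; mean = 59/4 ÷ 30 = 59/120 = 0.491666… → 0.492.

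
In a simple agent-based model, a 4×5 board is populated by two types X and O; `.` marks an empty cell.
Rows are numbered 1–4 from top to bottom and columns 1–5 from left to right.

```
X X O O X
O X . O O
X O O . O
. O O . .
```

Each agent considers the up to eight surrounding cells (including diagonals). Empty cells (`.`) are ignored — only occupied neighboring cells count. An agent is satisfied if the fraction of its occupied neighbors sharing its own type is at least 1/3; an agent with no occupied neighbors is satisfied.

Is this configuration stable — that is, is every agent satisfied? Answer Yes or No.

No

Row 1: (1,1)X 2/3 ok · (1,2)X 2/4 ok · (1,3)O 2/4 ok · (1,4)O 3/4 ok · (1,5)X 0/3 unhappy
Row 2: (2,1)O 1/5 unhappy · (2,2)X 3/7 ok · (2,4)O 5/6 ok · (2,5)O 3/4 ok
Row 3: (3,1)X 1/4 unhappy · (3,2)O 4/6 ok · (3,3)O 4/5 ok · (3,5)O 2/2 ok
Row 4: (4,2)O 3/4 ok · (4,3)O 3/3 ok
For instance (1,5) has only 0/3 same-type neighbors, below 1/3.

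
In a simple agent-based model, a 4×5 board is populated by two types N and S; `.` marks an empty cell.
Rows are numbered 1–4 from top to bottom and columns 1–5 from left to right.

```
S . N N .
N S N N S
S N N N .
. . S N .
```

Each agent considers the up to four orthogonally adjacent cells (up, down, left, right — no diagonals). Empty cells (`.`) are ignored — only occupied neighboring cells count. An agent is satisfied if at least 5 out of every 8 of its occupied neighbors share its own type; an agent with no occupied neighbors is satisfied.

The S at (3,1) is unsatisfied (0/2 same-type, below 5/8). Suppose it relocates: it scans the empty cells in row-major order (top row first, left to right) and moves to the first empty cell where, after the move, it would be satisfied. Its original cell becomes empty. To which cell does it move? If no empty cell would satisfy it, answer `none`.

(1,2)

Vacating (3,1). Empty cells in order:
  (1,2): 2/3 same-type → satisfied — stop here.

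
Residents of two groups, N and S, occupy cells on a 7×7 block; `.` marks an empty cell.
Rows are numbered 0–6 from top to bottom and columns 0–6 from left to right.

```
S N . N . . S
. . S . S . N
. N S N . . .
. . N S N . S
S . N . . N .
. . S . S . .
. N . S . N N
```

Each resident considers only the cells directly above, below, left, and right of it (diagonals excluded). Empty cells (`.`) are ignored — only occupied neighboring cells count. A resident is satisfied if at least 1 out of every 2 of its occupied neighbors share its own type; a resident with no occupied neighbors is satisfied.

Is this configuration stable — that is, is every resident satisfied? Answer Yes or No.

No

Row 0: (0,0)S 0/1 unhappy · (0,1)N 0/1 unhappy · (0,3)N 0/0 ok · (0,6)S 0/1 unhappy
Row 1: (1,2)S 1/1 ok · (1,4)S 0/0 ok · (1,6)N 0/1 unhappy
Row 2: (2,1)N 0/1 unhappy · (2,2)S 1/4 unhappy · (2,3)N 0/2 unhappy
Row 3: (3,2)N 1/3 unhappy · (3,3)S 0/3 unhappy · (3,4)N 0/1 unhappy · (3,6)S 0/0 ok
Row 4: (4,0)S 0/0 ok · (4,2)N 1/2 ok · (4,5)N 0/0 ok
Row 5: (5,2)S 0/1 unhappy · (5,4)S 0/0 ok
Row 6: (6,1)N 0/0 ok · (6,3)S 0/0 ok · (6,5)N 1/1 ok · (6,6)N 1/1 ok
For instance (0,0) has only 0/1 same-type neighbors, below 1/2.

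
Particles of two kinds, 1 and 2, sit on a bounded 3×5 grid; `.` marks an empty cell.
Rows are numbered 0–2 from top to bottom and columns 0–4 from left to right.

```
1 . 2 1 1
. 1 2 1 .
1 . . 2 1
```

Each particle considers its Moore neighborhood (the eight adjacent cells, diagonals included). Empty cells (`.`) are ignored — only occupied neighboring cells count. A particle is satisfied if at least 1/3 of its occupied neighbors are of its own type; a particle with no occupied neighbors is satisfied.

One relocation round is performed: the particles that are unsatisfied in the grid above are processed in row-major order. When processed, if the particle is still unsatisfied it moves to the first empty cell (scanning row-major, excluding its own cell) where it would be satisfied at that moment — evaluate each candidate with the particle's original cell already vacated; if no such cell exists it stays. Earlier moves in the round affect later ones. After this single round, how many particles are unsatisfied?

0

Initially unsatisfied (in order): (0,2).
  (0,2) → (0,1).
Resulting grid:
1 2 . 1 1
. 1 2 1 .
1 . . 2 1
All satisfied now.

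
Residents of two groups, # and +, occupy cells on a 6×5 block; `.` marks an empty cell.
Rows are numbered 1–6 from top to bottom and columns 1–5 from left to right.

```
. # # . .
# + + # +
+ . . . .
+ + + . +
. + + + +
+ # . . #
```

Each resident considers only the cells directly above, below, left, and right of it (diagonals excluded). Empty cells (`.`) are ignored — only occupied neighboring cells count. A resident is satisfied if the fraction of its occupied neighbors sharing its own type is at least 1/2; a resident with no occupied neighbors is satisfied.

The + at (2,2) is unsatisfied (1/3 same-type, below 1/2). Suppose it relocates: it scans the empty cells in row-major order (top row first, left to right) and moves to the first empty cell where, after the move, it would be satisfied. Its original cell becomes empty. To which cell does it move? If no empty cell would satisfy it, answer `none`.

(1,5)

Vacating (2,2). Empty cells in order:
  (1,1): 0/2 same-type → still unsatisfied.
  (1,4): 0/2 same-type → still unsatisfied.
  (1,5): 1/1 same-type → satisfied — stop here.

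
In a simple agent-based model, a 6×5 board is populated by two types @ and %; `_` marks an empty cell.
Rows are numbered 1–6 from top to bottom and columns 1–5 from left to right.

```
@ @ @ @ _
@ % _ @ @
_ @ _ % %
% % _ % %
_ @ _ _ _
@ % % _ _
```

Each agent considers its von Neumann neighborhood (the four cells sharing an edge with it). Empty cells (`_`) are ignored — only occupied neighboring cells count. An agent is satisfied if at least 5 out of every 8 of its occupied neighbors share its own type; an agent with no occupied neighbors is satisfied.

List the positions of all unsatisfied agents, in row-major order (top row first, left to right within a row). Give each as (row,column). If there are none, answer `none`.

(1,1)@ 2/2 ✓
(1,2)@ 2/3 ✓
(1,3)@ 2/2 ✓
(1,4)@ 2/2 ✓
(2,1)@ 1/2 ✗
(2,2)% 0/3 ✗
(2,4)@ 2/3 ✓
(2,5)@ 1/2 ✗
(3,2)@ 0/2 ✗
(3,4)% 2/3 ✓
(3,5)% 2/3 ✓
(4,1)% 1/1 ✓
(4,2)% 1/3 ✗
(4,4)% 2/2 ✓
(4,5)% 2/2 ✓
(5,2)@ 0/2 ✗
(6,1)@ 0/1 ✗
(6,2)% 1/3 ✗
(6,3)% 1/1 ✓

(2,1), (2,2), (2,5), (3,2), (4,2), (5,2), (6,1), (6,2)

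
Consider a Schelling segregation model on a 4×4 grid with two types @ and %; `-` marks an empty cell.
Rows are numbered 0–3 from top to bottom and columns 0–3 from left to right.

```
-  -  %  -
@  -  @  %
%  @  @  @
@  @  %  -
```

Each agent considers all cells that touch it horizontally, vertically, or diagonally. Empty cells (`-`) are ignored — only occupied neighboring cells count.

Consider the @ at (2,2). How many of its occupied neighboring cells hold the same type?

Occupied neighbors of (2,2): (1,2)=@, (1,3)=%, (2,1)=@, (2,3)=@, (3,1)=@, (3,2)=%.
Same type (@): 4 of 6.

4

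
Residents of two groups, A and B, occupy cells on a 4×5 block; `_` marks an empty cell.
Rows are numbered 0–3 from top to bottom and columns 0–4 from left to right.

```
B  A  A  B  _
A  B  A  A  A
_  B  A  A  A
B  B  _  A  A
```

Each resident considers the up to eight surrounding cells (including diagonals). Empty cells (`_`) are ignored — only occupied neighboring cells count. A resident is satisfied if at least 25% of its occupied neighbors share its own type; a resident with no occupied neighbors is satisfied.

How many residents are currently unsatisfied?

Row 0: (0,0)B 1/3 ✓ · (0,1)A 3/5 ✓ · (0,2)A 3/5 ✓ · (0,3)B 0/4 ✗
Row 1: (1,0)A 1/4 ✓ · (1,1)B 2/7 ✓ · (1,2)A 5/8 ✓ · (1,3)A 6/7 ✓ · (1,4)A 3/4 ✓
Row 2: (2,1)B 3/6 ✓ · (2,2)A 4/7 ✓ · (2,3)A 7/7 ✓ · (2,4)A 5/5 ✓
Row 3: (3,0)B 2/2 ✓ · (3,1)B 2/3 ✓ · (3,3)A 4/4 ✓ · (3,4)A 3/3 ✓
Unsatisfied: (0,3) — 1 in total.

1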